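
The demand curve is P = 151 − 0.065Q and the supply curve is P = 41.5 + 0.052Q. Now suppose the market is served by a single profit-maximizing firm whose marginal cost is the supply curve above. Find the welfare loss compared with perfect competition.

Competitive equilibrium: 151 − 0.065Q = 41.5 + 0.052Q → Q* = 935.89744, P* = 90.16667.
Marginal revenue: MR = 151 − 0.13Q. Set MR = MC: 151 − 0.13Q = 41.5 + 0.052Q → Q_m = 601.64835.
Price P_m = 151 − 0.065·601.64835 = 111.89286; MC(Q_m) = 41.5 + 0.052·601.64835 = 72.78571.
Competitive Q* = 935.89744, so ΔQ = 334.24909; wedge = 111.89286 − 72.78571 = 39.10715.
Deadweight loss = ½ × 334.24909 × 39.10715 = 6535.76.

6535.76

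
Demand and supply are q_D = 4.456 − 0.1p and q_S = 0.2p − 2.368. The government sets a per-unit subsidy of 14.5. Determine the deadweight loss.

7.01

In inverse form: demand p = 44.56 − 10q, supply p = 11.84 + 5q.
Competitive equilibrium: 44.56 − 10q = 11.84 + 5q → q* = 2.1813, p* = 22.7467.
The subsidy lowers effective supply by 14.5: p = 5q − 2.66.
New quantity: 44.56 − 10q = 5q − 2.66 → q' = 3.148.
Overproduction Δq = 3.148 − 2.1813 = 0.9667; wedge = subsidy = 14.5.
Deadweight loss = ½ × 0.9667 × 14.5 = 7.01.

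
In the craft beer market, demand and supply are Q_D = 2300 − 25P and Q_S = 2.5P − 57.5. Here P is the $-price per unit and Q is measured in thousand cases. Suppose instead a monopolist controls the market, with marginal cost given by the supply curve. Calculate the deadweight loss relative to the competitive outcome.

$37.57 thousand

In inverse form: demand P = 92 − 0.04Q, supply P = 23 + 0.4Q.
Competitive equilibrium: 92 − 0.04Q = 23 + 0.4Q → Q* = 156.8182, P* = 85.7273.
Marginal revenue: MR = 92 − 0.08Q. Set MR = MC: 92 − 0.08Q = 23 + 0.4Q → Q_m = 143.75.
Price P_m = 92 − 0.04·143.75 = 86.25; MC(Q_m) = 23 + 0.4·143.75 = 80.5.
Competitive Q* = 156.8182, so ΔQ = 13.0682; wedge = 86.25 − 80.5 = 5.75.
The triangle = ½ × 13.0682 × 5.75 = $37.57 thousand.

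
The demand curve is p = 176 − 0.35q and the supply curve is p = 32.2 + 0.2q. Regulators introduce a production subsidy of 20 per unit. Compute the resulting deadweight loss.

363.64

Competitive equilibrium: 176 − 0.35q = 32.2 + 0.2q → q* = 261.4545, p* = 84.4909.
The subsidy lowers effective supply by 20: p = 12.2 + 0.2q.
New quantity: 176 − 0.35q = 12.2 + 0.2q → q' = 297.8182.
Overproduction Δq = 297.8182 − 261.4545 = 36.3637; wedge = subsidy = 20.
Deadweight loss = ½ × 36.3637 × 20 = 363.64.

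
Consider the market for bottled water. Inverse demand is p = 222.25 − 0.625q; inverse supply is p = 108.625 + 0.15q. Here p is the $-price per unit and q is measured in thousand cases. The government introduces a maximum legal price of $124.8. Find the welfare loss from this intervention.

$582.74 thousand

Competitive equilibrium: 222.25 − 0.625q = 108.625 + 0.15q → q* = 146.6129, p* = 130.6169.
At the ceiling p = 124.8, quantity supplied = (124.8 − 108.625)/0.15 = 107.8333.
Willingness to pay at q' = 107.8333: 222.25 − 0.625·107.8333 = 154.8542.
Δq = 146.6129 − 107.8333 = 38.7796; wedge = 154.8542 − 124.8 = 30.0542.
Deadweight loss = ½ × 38.7796 × 30.0542 = $582.74 thousand.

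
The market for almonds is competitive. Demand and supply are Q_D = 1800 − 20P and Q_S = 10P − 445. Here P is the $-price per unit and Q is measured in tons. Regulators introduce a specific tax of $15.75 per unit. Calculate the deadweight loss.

$826.875

In inverse form: demand P = 90 − 0.05Q, supply P = 44.5 + 0.1Q.
Competitive equilibrium: 90 − 0.05Q = 44.5 + 0.1Q → Q* = 303.3333, P* = 74.8333.
With the tax, the buyer price exceeds the seller price by 15.75: (90 − 0.05Q) − (44.5 + 0.1Q) = 15.75 → Q' = 198.3333.
ΔQ = 303.3333 − 198.3333 = 105; the wedge equals the tax, 15.75.
The triangle = ½ × 105 × 15.75 = $826.875.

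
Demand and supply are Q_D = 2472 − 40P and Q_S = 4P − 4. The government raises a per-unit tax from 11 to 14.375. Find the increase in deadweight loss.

155.71

In inverse form: demand P = 61.8 − 0.025Q, supply P = 1 + 0.25Q.
Competitive equilibrium: 61.8 − 0.025Q = 1 + 0.25Q → Q* = 221.0909, P* = 56.2727.
For a per-unit tax t: ΔQ = t/0.275, so DWL = ½·t·(t/0.275) = t²/0.55.
At t = 11: DWL = 220. At t = 14.375: DWL = 375.71.
Increase = 375.71 − 220 = 155.71.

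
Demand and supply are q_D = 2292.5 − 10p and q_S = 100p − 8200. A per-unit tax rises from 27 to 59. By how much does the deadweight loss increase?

In inverse form: demand p = 229.25 − 0.1q, supply p = 82 + 0.01q.
Competitive equilibrium: 229.25 − 0.1q = 82 + 0.01q → q* = 1338.6364, p* = 95.3864.
For a per-unit tax t: Δq = t/0.11, so DWL = ½·t·(t/0.11) = t²/0.22.
At t = 27: DWL = 3313.636. At t = 59: DWL = 15822.727.
Increase = 15822.727 − 3313.636 = 12509.09.

12509.09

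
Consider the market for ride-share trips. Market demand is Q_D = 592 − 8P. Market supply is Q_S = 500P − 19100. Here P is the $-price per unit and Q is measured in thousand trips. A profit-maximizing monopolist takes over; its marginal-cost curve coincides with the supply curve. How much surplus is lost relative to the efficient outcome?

In inverse form: demand P = 74 − 0.125Q, supply P = 38.2 + 0.002Q.
Competitive equilibrium: 74 − 0.125Q = 38.2 + 0.002Q → Q* = 281.88976, P* = 38.76378.
Marginal revenue: MR = 74 − 0.25Q. Set MR = MC: 74 − 0.25Q = 38.2 + 0.002Q → Q_m = 142.06349.
Price P_m = 74 − 0.125·142.06349 = 56.24206; MC(Q_m) = 38.2 + 0.002·142.06349 = 38.48413.
Competitive Q* = 281.88976, so ΔQ = 139.82627; wedge = 56.24206 − 38.48413 = 17.75793.
Deadweight loss = ½ × 139.82627 × 17.75793 = $1241.51 thousand.

$1241.51 thousand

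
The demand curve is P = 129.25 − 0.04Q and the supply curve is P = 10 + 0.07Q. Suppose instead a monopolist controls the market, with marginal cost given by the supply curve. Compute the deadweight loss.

4596.55

Competitive equilibrium: 129.25 − 0.04Q = 10 + 0.07Q → Q* = 1084.0909, P* = 85.8864.
Marginal revenue: MR = 129.25 − 0.08Q. Set MR = MC: 129.25 − 0.08Q = 10 + 0.07Q → Q_m = 795.
Price P_m = 129.25 − 0.04·795 = 97.45; MC(Q_m) = 10 + 0.07·795 = 65.65.
Competitive Q* = 1084.0909, so ΔQ = 289.0909; wedge = 97.45 − 65.65 = 31.8.
The triangle = ½ × 289.0909 × 31.8 = 4596.55.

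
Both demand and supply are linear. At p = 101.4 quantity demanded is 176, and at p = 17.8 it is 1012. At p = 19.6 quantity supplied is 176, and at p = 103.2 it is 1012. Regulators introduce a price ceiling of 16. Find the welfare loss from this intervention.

Demand slope = (17.8 − 101.4)/(1012 − 176) = −0.1, so p = 119 − 0.1q.
Supply slope = (103.2 − 19.6)/(1012 − 176) = 0.1, so p = 2 + 0.1q.
Competitive equilibrium: 119 − 0.1q = 2 + 0.1q → q* = 585, p* = 60.5.
At the ceiling p = 16, quantity supplied = (16 − 2)/0.1 = 140.
Willingness to pay at q' = 140: 119 − 0.1·140 = 105.
Δq = 585 − 140 = 445; wedge = 105 − 16 = 89.
Deadweight loss = ½ × 445 × 89 = 19802.50.

19802.50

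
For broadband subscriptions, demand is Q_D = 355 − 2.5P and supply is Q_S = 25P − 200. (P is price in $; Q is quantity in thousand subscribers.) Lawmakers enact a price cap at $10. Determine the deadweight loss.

$14254.55 thousand

In inverse form: demand P = 142 − 0.4Q, supply P = 8 + 0.04Q.
Competitive equilibrium: 142 − 0.4Q = 8 + 0.04Q → Q* = 304.5455, P* = 20.1818.
At the ceiling P = 10, quantity supplied = (10 − 8)/0.04 = 50.
Willingness to pay at Q' = 50: 142 − 0.4·50 = 122.
ΔQ = 304.5455 − 50 = 254.5455; wedge = 122 − 10 = 112.
The triangle = ½ × 254.5455 × 112 = $14254.55 thousand.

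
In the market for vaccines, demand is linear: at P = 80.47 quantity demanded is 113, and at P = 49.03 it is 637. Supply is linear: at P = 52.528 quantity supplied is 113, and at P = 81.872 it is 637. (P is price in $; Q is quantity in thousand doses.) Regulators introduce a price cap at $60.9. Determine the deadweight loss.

$484.31 thousand

Demand slope = (49.03 − 80.47)/(637 − 113) = −0.06, so P = 87.25 − 0.06Q.
Supply slope = (81.872 − 52.528)/(637 − 113) = 0.056, so P = 46.2 + 0.056Q.
Competitive equilibrium: 87.25 − 0.06Q = 46.2 + 0.056Q → Q* = 353.8793, P* = 66.0172.
At the ceiling P = 60.9, quantity supplied = (60.9 − 46.2)/0.056 = 262.5.
Willingness to pay at Q' = 262.5: 87.25 − 0.06·262.5 = 71.5.
ΔQ = 353.8793 − 262.5 = 91.3793; wedge = 71.5 − 60.9 = 10.6.
The triangle = ½ × 91.3793 × 10.6 = $484.31 thousand.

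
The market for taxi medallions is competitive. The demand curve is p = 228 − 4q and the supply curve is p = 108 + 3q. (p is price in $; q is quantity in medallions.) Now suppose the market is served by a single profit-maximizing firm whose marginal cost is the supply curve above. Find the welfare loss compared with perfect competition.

$136.01

Competitive equilibrium: 228 − 4q = 108 + 3q → q* = 17.1429, p* = 159.4286.
Marginal revenue: MR = 228 − 8q. Set MR = MC: 228 − 8q = 108 + 3q → q_m = 10.9091.
Price p_m = 228 − 4·10.9091 = 184.3636; MC(q_m) = 108 + 3·10.9091 = 140.7273.
Competitive q* = 17.1429, so Δq = 6.2338; wedge = 184.3636 − 140.7273 = 43.6363.
Deadweight loss = ½ × 6.2338 × 43.6363 = $136.01.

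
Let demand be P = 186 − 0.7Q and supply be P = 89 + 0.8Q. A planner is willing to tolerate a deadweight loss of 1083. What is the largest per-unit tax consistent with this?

57

Competitive equilibrium: 186 − 0.7Q = 89 + 0.8Q → Q* = 64.6667, P* = 140.7333.
A tax t gives ΔQ = t/1.5 and wedge t, so DWL = t²/3.
t²/3 = 1083 → t² = 3249 → t = 57.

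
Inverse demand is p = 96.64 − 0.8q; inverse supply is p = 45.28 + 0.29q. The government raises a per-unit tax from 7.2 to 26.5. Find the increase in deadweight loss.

Competitive equilibrium: 96.64 − 0.8q = 45.28 + 0.29q → q* = 47.1193, p* = 58.9446.
For a per-unit tax t: Δq = t/1.09, so DWL = ½·t·(t/1.09) = t²/2.18.
At t = 7.2: DWL = 23.78. At t = 26.5: DWL = 322.133.
Increase = 322.133 − 23.78 = 298.35.

298.35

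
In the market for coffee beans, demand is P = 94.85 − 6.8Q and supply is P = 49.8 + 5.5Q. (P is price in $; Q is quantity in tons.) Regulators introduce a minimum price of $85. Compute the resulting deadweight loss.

$30.15

Competitive equilibrium: 94.85 − 6.8Q = 49.8 + 5.5Q → Q* = 3.6626, P* = 69.9443.
At the floor P = 85, quantity demanded = (94.85 − 85)/6.8 = 1.4485.
Sellers' marginal cost at Q' = 1.4485: 49.8 + 5.5·1.4485 = 57.7668.
ΔQ = 3.6626 − 1.4485 = 2.2141; wedge = 85 − 57.7668 = 27.2332.
Deadweight loss = ½ × 2.2141 × 27.2332 = $30.15.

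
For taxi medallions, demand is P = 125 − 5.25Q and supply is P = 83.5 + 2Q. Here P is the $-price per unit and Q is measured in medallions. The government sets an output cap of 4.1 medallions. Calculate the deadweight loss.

$9.56

Competitive equilibrium: 125 − 5.25Q = 83.5 + 2Q → Q* = 5.7241, P* = 94.9483.
At Q = 4.1: demand price = 125 − 5.25·4.1 = 103.475; supply price = 83.5 + 2·4.1 = 91.7.
ΔQ = 5.7241 − 4.1 = 1.6241; wedge = 103.475 − 91.7 = 11.775.
Deadweight loss = ½ × 1.6241 × 11.775 = $9.56.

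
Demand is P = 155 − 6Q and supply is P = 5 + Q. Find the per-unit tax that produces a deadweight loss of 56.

Competitive equilibrium: 155 − 6Q = 5 + Q → Q* = 21.4286, P* = 26.4286.
A tax t gives ΔQ = t/7 and wedge t, so DWL = t²/14.
t²/14 = 56 → t² = 784 → t = 28.

28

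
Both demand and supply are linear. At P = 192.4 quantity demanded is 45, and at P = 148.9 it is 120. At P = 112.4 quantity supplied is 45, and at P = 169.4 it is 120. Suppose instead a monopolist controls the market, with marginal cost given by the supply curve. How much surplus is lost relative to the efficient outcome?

Demand slope = (148.9 − 192.4)/(120 − 45) = −0.58, so P = 218.5 − 0.58Q.
Supply slope = (169.4 − 112.4)/(120 − 45) = 0.76, so P = 78.2 + 0.76Q.
Competitive equilibrium: 218.5 − 0.58Q = 78.2 + 0.76Q → Q* = 104.7015, P* = 157.7731.
Marginal revenue: MR = 218.5 − 1.16Q. Set MR = MC: 218.5 − 1.16Q = 78.2 + 0.76Q → Q_m = 73.0729.
Price P_m = 218.5 − 0.58·73.0729 = 176.1177; MC(Q_m) = 78.2 + 0.76·73.0729 = 133.7354.
Competitive Q* = 104.7015, so ΔQ = 31.6286; wedge = 176.1177 − 133.7354 = 42.3823.
DWL = ½ × 31.6286 × 42.3823 = 670.25.

670.25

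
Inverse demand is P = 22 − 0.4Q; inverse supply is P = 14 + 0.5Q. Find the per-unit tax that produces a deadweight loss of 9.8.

Competitive equilibrium: 22 − 0.4Q = 14 + 0.5Q → Q* = 8.8889, P* = 18.4444.
A tax t gives ΔQ = t/0.9 and wedge t, so DWL = t²/1.8.
t²/1.8 = 9.8 → t² = 17.64 → t = 4.2.

4.2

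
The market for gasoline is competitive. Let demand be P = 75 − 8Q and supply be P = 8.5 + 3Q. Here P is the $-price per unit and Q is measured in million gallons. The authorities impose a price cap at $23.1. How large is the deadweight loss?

Competitive equilibrium: 75 − 8Q = 8.5 + 3Q → Q* = 6.0455, P* = 26.6364.
At the ceiling P = 23.1, quantity supplied = (23.1 − 8.5)/3 = 4.8667.
Willingness to pay at Q' = 4.8667: 75 − 8·4.8667 = 36.0664.
ΔQ = 6.0455 − 4.8667 = 1.1788; wedge = 36.0664 − 23.1 = 12.9664.
DWL = ½ × 1.1788 × 12.9664 = $7.64 million.

$7.64 million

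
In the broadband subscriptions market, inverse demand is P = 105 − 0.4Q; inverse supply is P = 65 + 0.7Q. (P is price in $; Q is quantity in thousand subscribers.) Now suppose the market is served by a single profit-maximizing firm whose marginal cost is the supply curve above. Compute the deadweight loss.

$51.72 thousand

Competitive equilibrium: 105 − 0.4Q = 65 + 0.7Q → Q* = 36.3636, P* = 90.4545.
Marginal revenue: MR = 105 − 0.8Q. Set MR = MC: 105 − 0.8Q = 65 + 0.7Q → Q_m = 26.6667.
Price P_m = 105 − 0.4·26.6667 = 94.3333; MC(Q_m) = 65 + 0.7·26.6667 = 83.6667.
Competitive Q* = 36.3636, so ΔQ = 9.6969; wedge = 94.3333 − 83.6667 = 10.6666.
The triangle = ½ × 9.6969 × 10.6666 = $51.72 thousand.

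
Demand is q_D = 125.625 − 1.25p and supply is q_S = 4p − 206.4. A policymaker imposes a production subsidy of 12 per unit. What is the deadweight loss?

In inverse form: demand p = 100.5 − 0.8q, supply p = 51.6 + 0.25q.
Competitive equilibrium: 100.5 − 0.8q = 51.6 + 0.25q → q* = 46.5714, p* = 63.2429.
The subsidy lowers effective supply by 12: p = 39.6 + 0.25q.
New quantity: 100.5 − 0.8q = 39.6 + 0.25q → q' = 58.
Overproduction Δq = 58 − 46.5714 = 11.4286; wedge = subsidy = 12.
Deadweight loss = ½ × 11.4286 × 12 = 68.57.

68.57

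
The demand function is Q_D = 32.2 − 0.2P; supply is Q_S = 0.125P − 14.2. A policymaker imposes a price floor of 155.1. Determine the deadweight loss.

In inverse form: demand P = 161 − 5Q, supply P = 113.6 + 8Q.
Competitive equilibrium: 161 − 5Q = 113.6 + 8Q → Q* = 3.6462, P* = 142.7692.
At the floor P = 155.1, quantity demanded = (161 − 155.1)/5 = 1.18.
Sellers' marginal cost at Q' = 1.18: 113.6 + 8·1.18 = 123.04.
ΔQ = 3.6462 − 1.18 = 2.4662; wedge = 155.1 − 123.04 = 32.06.
Deadweight loss = ½ × 2.4662 × 32.06 = 39.53.

39.53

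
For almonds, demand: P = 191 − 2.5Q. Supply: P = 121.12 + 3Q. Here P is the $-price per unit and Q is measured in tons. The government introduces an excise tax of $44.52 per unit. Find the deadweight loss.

Competitive equilibrium: 191 − 2.5Q = 121.12 + 3Q → Q* = 12.70545, P* = 159.23636.
With the tax, the buyer price exceeds the seller price by 44.52: (191 − 2.5Q) − (121.12 + 3Q) = 44.52 → Q' = 4.61091.
ΔQ = 12.70545 − 4.61091 = 8.09454; the wedge equals the tax, 44.52.
DWL = ½ × 8.09454 × 44.52 = $180.18.

$180.18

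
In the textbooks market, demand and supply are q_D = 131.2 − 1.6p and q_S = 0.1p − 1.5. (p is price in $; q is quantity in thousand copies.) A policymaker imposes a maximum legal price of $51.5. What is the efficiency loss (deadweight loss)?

In inverse form: demand p = 82 − 0.625q, supply p = 15 + 10q.
Competitive equilibrium: 82 − 0.625q = 15 + 10q → q* = 6.3059, p* = 78.0588.
At the ceiling p = 51.5, quantity supplied = (51.5 − 15)/10 = 3.65.
Willingness to pay at q' = 3.65: 82 − 0.625·3.65 = 79.7188.
Δq = 6.3059 − 3.65 = 2.6559; wedge = 79.7188 − 51.5 = 28.2188.
The triangle = ½ × 2.6559 × 28.2188 = $37.47 thousand.

$37.47 thousand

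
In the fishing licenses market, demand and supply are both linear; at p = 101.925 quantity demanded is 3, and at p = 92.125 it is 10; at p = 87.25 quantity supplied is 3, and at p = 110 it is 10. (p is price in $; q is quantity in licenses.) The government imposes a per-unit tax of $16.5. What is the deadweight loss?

$29.27

Demand slope = (92.125 − 101.925)/(10 − 3) = −1.4, so p = 106.125 − 1.4q.
Supply slope = (110 − 87.25)/(10 − 3) = 3.25, so p = 77.5 + 3.25q.
Competitive equilibrium: 106.125 − 1.4q = 77.5 + 3.25q → q* = 6.1559, p* = 97.5067.
With the tax, the buyer price exceeds the seller price by 16.5: (106.125 − 1.4q) − (77.5 + 3.25q) = 16.5 → q' = 2.6075.
Δq = 6.1559 − 2.6075 = 3.5484; the wedge equals the tax, 16.5.
The triangle = ½ × 3.5484 × 16.5 = $29.27.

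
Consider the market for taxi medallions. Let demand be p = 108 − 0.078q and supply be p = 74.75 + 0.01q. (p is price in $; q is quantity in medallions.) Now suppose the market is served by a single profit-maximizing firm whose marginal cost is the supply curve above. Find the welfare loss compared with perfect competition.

$1386.90

Competitive equilibrium: 108 − 0.078q = 74.75 + 0.01q → q* = 377.8409, p* = 78.5284.
Marginal revenue: MR = 108 − 0.156q. Set MR = MC: 108 − 0.156q = 74.75 + 0.01q → q_m = 200.3012.
Price p_m = 108 − 0.078·200.3012 = 92.3765; MC(q_m) = 74.75 + 0.01·200.3012 = 76.753.
Competitive q* = 377.8409, so Δq = 177.5397; wedge = 92.3765 − 76.753 = 15.6235.
DWL = ½ × 177.5397 × 15.6235 = $1386.90.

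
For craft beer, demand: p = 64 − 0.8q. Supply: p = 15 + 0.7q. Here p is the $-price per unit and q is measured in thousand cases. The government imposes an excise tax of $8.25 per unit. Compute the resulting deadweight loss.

$22.69 thousand

Competitive equilibrium: 64 − 0.8q = 15 + 0.7q → q* = 32.6667, p* = 37.8667.
With the tax, the buyer price exceeds the seller price by 8.25: (64 − 0.8q) − (15 + 0.7q) = 8.25 → q' = 27.1667.
Δq = 32.6667 − 27.1667 = 5.5; the wedge equals the tax, 8.25.
Welfare loss = ½ × 5.5 × 8.25 = $22.69 thousand.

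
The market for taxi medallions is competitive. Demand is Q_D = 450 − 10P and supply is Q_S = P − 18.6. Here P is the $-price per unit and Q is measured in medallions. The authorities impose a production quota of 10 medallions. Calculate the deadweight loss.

$107.80

In inverse form: demand P = 45 − 0.1Q, supply P = 18.6 + Q.
Competitive equilibrium: 45 − 0.1Q = 18.6 + Q → Q* = 24, P* = 42.6.
At Q = 10: demand price = 45 − 0.1·10 = 44; supply price = 18.6 + 1·10 = 28.6.
ΔQ = 24 − 10 = 14; wedge = 44 − 28.6 = 15.4.
Welfare loss = ½ × 14 × 15.4 = $107.80.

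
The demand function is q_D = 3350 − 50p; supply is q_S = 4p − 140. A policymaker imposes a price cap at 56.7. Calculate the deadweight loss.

In inverse form: demand p = 67 − 0.02q, supply p = 35 + 0.25q.
Competitive equilibrium: 67 − 0.02q = 35 + 0.25q → q* = 118.5185, p* = 64.6296.
At the ceiling p = 56.7, quantity supplied = (56.7 − 35)/0.25 = 86.8.
Willingness to pay at q' = 86.8: 67 − 0.02·86.8 = 65.264.
Δq = 118.5185 − 86.8 = 31.7185; wedge = 65.264 − 56.7 = 8.564.
DWL = ½ × 31.7185 × 8.564 = 135.82.

135.82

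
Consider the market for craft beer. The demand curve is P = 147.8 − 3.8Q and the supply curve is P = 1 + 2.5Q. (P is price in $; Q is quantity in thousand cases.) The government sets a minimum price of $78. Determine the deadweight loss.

$76.66 thousand

Competitive equilibrium: 147.8 − 3.8Q = 1 + 2.5Q → Q* = 23.3016, P* = 59.254.
At the floor P = 78, quantity demanded = (147.8 − 78)/3.8 = 18.3684.
Sellers' marginal cost at Q' = 18.3684: 1 + 2.5·18.3684 = 46.921.
ΔQ = 23.3016 − 18.3684 = 4.9332; wedge = 78 − 46.921 = 31.079.
The triangle = ½ × 4.9332 × 31.079 = $76.66 thousand.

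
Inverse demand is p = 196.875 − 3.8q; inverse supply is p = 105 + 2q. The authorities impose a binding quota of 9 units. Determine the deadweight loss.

135.70

Competitive equilibrium: 196.875 − 3.8q = 105 + 2q → q* = 15.8405, p* = 136.681.
At q = 9: demand price = 196.875 − 3.8·9 = 162.675; supply price = 105 + 2·9 = 123.
Δq = 15.8405 − 9 = 6.8405; wedge = 162.675 − 123 = 39.675.
Deadweight loss = ½ × 6.8405 × 39.675 = 135.70.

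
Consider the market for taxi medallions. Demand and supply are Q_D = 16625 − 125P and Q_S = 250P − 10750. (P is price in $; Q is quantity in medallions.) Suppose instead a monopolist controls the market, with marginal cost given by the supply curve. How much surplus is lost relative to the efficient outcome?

In inverse form: demand P = 133 − 0.008Q, supply P = 43 + 0.004Q.
Competitive equilibrium: 133 − 0.008Q = 43 + 0.004Q → Q* = 7500, P* = 73.
Marginal revenue: MR = 133 − 0.016Q. Set MR = MC: 133 − 0.016Q = 43 + 0.004Q → Q_m = 4500.
Price P_m = 133 − 0.008·4500 = 97; MC(Q_m) = 43 + 0.004·4500 = 61.
Competitive Q* = 7500, so ΔQ = 3000; wedge = 97 − 61 = 36.
The triangle = ½ × 3000 × 36 = $54000.

$54000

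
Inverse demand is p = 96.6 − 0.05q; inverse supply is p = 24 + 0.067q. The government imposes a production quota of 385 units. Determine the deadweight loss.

3244.78

Competitive equilibrium: 96.6 − 0.05q = 24 + 0.067q → q* = 620.5128, p* = 65.5744.
At q = 385: demand price = 96.6 − 0.05·385 = 77.35; supply price = 24 + 0.067·385 = 49.795.
Δq = 620.5128 − 385 = 235.5128; wedge = 77.35 − 49.795 = 27.555.
Welfare loss = ½ × 235.5128 × 27.555 = 3244.78.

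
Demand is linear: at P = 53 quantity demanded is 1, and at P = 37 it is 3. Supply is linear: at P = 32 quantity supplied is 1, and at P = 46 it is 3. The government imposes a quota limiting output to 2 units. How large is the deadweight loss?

Demand slope = (37 − 53)/(3 − 1) = −8, so P = 61 − 8Q.
Supply slope = (46 − 32)/(3 − 1) = 7, so P = 25 + 7Q.
Competitive equilibrium: 61 − 8Q = 25 + 7Q → Q* = 2.4, P* = 41.8.
At Q = 2: demand price = 61 − 8·2 = 45; supply price = 25 + 7·2 = 39.
ΔQ = 2.4 − 2 = 0.4; wedge = 45 − 39 = 6.
DWL = ½ × 0.4 × 6 = 1.20.

1.20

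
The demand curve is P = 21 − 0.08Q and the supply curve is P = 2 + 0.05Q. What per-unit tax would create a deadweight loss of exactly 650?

13

Competitive equilibrium: 21 − 0.08Q = 2 + 0.05Q → Q* = 146.1538, P* = 9.3077.
A tax t gives ΔQ = t/0.13 and wedge t, so DWL = t²/0.26.
t²/0.26 = 650 → t² = 169 → t = 13.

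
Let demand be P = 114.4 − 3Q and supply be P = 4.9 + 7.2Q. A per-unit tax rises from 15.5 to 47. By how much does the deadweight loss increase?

Competitive equilibrium: 114.4 − 3Q = 4.9 + 7.2Q → Q* = 10.7353, P* = 82.1941.
For a per-unit tax t: ΔQ = t/10.2, so DWL = ½·t·(t/10.2) = t²/20.4.
At t = 15.5: DWL = 11.777. At t = 47: DWL = 108.284.
Increase = 108.284 − 11.777 = 96.51.

96.51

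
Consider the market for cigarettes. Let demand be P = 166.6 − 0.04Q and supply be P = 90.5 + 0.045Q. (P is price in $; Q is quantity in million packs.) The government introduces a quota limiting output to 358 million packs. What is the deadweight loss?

Competitive equilibrium: 166.6 − 0.04Q = 90.5 + 0.045Q → Q* = 895.2941, P* = 130.7882.
At Q = 358: demand price = 166.6 − 0.04·358 = 152.28; supply price = 90.5 + 0.045·358 = 106.61.
ΔQ = 895.2941 − 358 = 537.2941; wedge = 152.28 − 106.61 = 45.67.
Welfare loss = ½ × 537.2941 × 45.67 = $12269.11 million.

$12269.11 million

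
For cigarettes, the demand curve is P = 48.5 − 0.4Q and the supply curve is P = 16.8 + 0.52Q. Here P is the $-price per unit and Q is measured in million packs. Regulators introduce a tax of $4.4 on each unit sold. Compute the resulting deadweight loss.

Competitive equilibrium: 48.5 − 0.4Q = 16.8 + 0.52Q → Q* = 34.4565, P* = 34.7174.
With the tax, the buyer price exceeds the seller price by 4.4: (48.5 − 0.4Q) − (16.8 + 0.52Q) = 4.4 → Q' = 29.6739.
ΔQ = 34.4565 − 29.6739 = 4.7826; the wedge equals the tax, 4.4.
Deadweight loss = ½ × 4.7826 × 4.4 = $10.52 million.

$10.52 million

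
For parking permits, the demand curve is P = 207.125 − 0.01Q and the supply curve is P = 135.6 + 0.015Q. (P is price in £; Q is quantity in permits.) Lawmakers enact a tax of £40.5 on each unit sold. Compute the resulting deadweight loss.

Competitive equilibrium: 207.125 − 0.01Q = 135.6 + 0.015Q → Q* = 2861, P* = 178.515.
With the tax, the buyer price exceeds the seller price by 40.5: (207.125 − 0.01Q) − (135.6 + 0.015Q) = 40.5 → Q' = 1241.
ΔQ = 2861 − 1241 = 1620; the wedge equals the tax, 40.5.
DWL = ½ × 1620 × 40.5 = £32805.

£32805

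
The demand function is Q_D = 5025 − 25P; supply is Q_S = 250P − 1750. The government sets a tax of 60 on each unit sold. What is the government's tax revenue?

182727.27

In inverse form: demand P = 201 − 0.04Q, supply P = 7 + 0.004Q.
Competitive equilibrium: 201 − 0.04Q = 7 + 0.004Q → Q* = 4409.0909, P* = 24.6364.
With the tax, the buyer price exceeds the seller price by 60: (201 − 0.04Q) − (7 + 0.004Q) = 60 → Q' = 3045.4545.
Tax revenue = 60 × 3045.4545 = 182727.27.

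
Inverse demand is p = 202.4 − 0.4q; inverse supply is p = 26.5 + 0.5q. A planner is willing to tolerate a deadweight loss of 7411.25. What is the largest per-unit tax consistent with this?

Competitive equilibrium: 202.4 − 0.4q = 26.5 + 0.5q → q* = 195.4444, p* = 124.2222.
A tax t gives Δq = t/0.9 and wedge t, so DWL = t²/1.8.
t²/1.8 = 7411.25 → t² = 13340.25 → t = 115.5.

115.5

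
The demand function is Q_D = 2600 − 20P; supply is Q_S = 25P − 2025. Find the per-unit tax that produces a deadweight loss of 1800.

In inverse form: demand P = 130 − 0.05Q, supply P = 81 + 0.04Q.
Competitive equilibrium: 130 − 0.05Q = 81 + 0.04Q → Q* = 544.4444, P* = 102.7778.
A tax t gives ΔQ = t/0.09 and wedge t, so DWL = t²/0.18.
t²/0.18 = 1800 → t² = 324 → t = 18.

18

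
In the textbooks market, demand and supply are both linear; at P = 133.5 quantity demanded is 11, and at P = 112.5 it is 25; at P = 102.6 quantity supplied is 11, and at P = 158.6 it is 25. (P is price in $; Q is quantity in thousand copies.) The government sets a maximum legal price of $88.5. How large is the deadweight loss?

$229.89 thousand

Demand slope = (112.5 − 133.5)/(25 − 11) = −1.5, so P = 150 − 1.5Q.
Supply slope = (158.6 − 102.6)/(25 − 11) = 4, so P = 58.6 + 4Q.
Competitive equilibrium: 150 − 1.5Q = 58.6 + 4Q → Q* = 16.6182, P* = 125.0727.
At the ceiling P = 88.5, quantity supplied = (88.5 − 58.6)/4 = 7.475.
Willingness to pay at Q' = 7.475: 150 − 1.5·7.475 = 138.7875.
ΔQ = 16.6182 − 7.475 = 9.1432; wedge = 138.7875 − 88.5 = 50.2875.
Deadweight loss = ½ × 9.1432 × 50.2875 = $229.89 thousand.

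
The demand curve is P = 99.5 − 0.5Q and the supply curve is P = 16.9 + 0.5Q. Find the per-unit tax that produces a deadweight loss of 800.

Competitive equilibrium: 99.5 − 0.5Q = 16.9 + 0.5Q → Q* = 82.6, P* = 58.2.
A tax t gives ΔQ = t/1 and wedge t, so DWL = t²/2.
t²/2 = 800 → t² = 1600 → t = 40.

40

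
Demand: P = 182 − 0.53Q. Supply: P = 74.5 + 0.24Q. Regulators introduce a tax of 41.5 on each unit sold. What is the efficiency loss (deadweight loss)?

Competitive equilibrium: 182 − 0.53Q = 74.5 + 0.24Q → Q* = 139.6104, P* = 108.0065.
With the tax, the buyer price exceeds the seller price by 41.5: (182 − 0.53Q) − (74.5 + 0.24Q) = 41.5 → Q' = 85.7143.
ΔQ = 139.6104 − 85.7143 = 53.8961; the wedge equals the tax, 41.5.
DWL = ½ × 53.8961 × 41.5 = 1118.34.

1118.34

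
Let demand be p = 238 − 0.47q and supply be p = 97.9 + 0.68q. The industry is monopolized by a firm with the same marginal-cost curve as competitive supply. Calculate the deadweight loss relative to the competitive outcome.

Competitive equilibrium: 238 − 0.47q = 97.9 + 0.68q → q* = 121.8261, p* = 180.7417.
Marginal revenue: MR = 238 − 0.94q. Set MR = MC: 238 − 0.94q = 97.9 + 0.68q → q_m = 86.4815.
Price p_m = 238 − 0.47·86.4815 = 197.3537; MC(q_m) = 97.9 + 0.68·86.4815 = 156.7074.
Competitive q* = 121.8261, so Δq = 35.3446; wedge = 197.3537 − 156.7074 = 40.6463.
The triangle = ½ × 35.3446 × 40.6463 = 718.31.

718.31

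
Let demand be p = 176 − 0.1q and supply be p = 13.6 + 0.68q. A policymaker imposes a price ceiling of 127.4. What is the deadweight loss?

Competitive equilibrium: 176 − 0.1q = 13.6 + 0.68q → q* = 208.2051, p* = 155.1795.
At the ceiling p = 127.4, quantity supplied = (127.4 − 13.6)/0.68 = 167.3529.
Willingness to pay at q' = 167.3529: 176 − 0.1·167.3529 = 159.2647.
Δq = 208.2051 − 167.3529 = 40.8522; wedge = 159.2647 − 127.4 = 31.8647.
Deadweight loss = ½ × 40.8522 × 31.8647 = 650.87.

650.87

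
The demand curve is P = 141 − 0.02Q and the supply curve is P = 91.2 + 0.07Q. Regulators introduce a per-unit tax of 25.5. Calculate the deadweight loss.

3612.50

Competitive equilibrium: 141 − 0.02Q = 91.2 + 0.07Q → Q* = 553.3333, P* = 129.9333.
With the tax, the buyer price exceeds the seller price by 25.5: (141 − 0.02Q) − (91.2 + 0.07Q) = 25.5 → Q' = 270.
ΔQ = 553.3333 − 270 = 283.3333; the wedge equals the tax, 25.5.
DWL = ½ × 283.3333 × 25.5 = 3612.50.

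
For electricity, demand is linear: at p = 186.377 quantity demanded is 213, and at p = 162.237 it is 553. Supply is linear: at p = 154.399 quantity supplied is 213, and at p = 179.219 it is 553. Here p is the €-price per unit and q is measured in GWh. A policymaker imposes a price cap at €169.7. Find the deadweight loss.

Demand slope = (162.237 − 186.377)/(553 − 213) = −0.071, so p = 201.5 − 0.071q.
Supply slope = (179.219 − 154.399)/(553 − 213) = 0.073, so p = 138.85 + 0.073q.
Competitive equilibrium: 201.5 − 0.071q = 138.85 + 0.073q → q* = 435.0694, p* = 170.6101.
At the ceiling p = 169.7, quantity supplied = (169.7 − 138.85)/0.073 = 422.6027.
Willingness to pay at q' = 422.6027: 201.5 − 0.071·422.6027 = 171.4952.
Δq = 435.0694 − 422.6027 = 12.4667; wedge = 171.4952 − 169.7 = 1.7952.
Deadweight loss = ½ × 12.4667 × 1.7952 = €11.19.

€11.19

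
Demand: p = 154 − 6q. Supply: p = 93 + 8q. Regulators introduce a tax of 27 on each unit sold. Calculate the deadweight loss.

26.04

Competitive equilibrium: 154 − 6q = 93 + 8q → q* = 4.35714, p* = 127.85714.
With the tax, the buyer price exceeds the seller price by 27: (154 − 6q) − (93 + 8q) = 27 → q' = 2.42857.
Δq = 4.35714 − 2.42857 = 1.92857; the wedge equals the tax, 27.
Welfare loss = ½ × 1.92857 × 27 = 26.04.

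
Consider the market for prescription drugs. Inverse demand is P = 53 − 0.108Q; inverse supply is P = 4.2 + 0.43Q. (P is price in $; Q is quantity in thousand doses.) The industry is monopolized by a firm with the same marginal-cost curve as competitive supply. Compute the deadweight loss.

Competitive equilibrium: 53 − 0.108Q = 4.2 + 0.43Q → Q* = 90.7063, P* = 43.2037.
Marginal revenue: MR = 53 − 0.216Q. Set MR = MC: 53 − 0.216Q = 4.2 + 0.43Q → Q_m = 75.5418.
Price P_m = 53 − 0.108·75.5418 = 44.8415; MC(Q_m) = 4.2 + 0.43·75.5418 = 36.683.
Competitive Q* = 90.7063, so ΔQ = 15.1645; wedge = 44.8415 − 36.683 = 8.1585.
The triangle = ½ × 15.1645 × 8.1585 = $61.86 thousand.

$61.86 thousand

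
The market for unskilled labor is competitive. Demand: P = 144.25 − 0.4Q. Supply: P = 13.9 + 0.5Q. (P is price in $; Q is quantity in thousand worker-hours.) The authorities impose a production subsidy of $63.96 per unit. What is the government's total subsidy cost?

Competitive equilibrium: 144.25 − 0.4Q = 13.9 + 0.5Q → Q* = 144.8333, P* = 86.3167.
The subsidy lowers effective supply by 63.96: P = 0.5Q − 50.06.
New quantity: 144.25 − 0.4Q = 0.5Q − 50.06 → Q' = 215.9.
Total subsidy cost = 63.96 × 215.9 = $13808.964 thousand.

$13808.964 thousand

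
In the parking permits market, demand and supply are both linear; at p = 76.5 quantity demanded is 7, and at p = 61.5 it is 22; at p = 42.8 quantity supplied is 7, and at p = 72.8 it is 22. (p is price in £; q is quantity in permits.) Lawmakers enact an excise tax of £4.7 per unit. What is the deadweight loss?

Demand slope = (61.5 − 76.5)/(22 − 7) = −1, so p = 83.5 − q.
Supply slope = (72.8 − 42.8)/(22 − 7) = 2, so p = 28.8 + 2q.
Competitive equilibrium: 83.5 − q = 28.8 + 2q → q* = 18.2333, p* = 65.2667.
With the tax, the buyer price exceeds the seller price by 4.7: (83.5 − q) − (28.8 + 2q) = 4.7 → q' = 16.6667.
Δq = 18.2333 − 16.6667 = 1.5666; the wedge equals the tax, 4.7.
DWL = ½ × 1.5666 × 4.7 = £3.68.

£3.68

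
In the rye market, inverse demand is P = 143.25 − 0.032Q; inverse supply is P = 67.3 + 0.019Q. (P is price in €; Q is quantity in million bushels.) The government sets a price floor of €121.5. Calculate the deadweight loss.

Competitive equilibrium: 143.25 − 0.032Q = 67.3 + 0.019Q → Q* = 1489.21569, P* = 95.5951.
At the floor P = 121.5, quantity demanded = (143.25 − 121.5)/0.032 = 679.6875.
Sellers' marginal cost at Q' = 679.6875: 67.3 + 0.019·679.6875 = 80.21406.
ΔQ = 1489.21569 − 679.6875 = 809.52819; wedge = 121.5 − 80.21406 = 41.28594.
Welfare loss = ½ × 809.52819 × 41.28594 = €16711.07 million.

€16711.07 million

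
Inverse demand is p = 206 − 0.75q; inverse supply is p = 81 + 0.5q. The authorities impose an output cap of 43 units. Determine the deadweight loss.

Competitive equilibrium: 206 − 0.75q = 81 + 0.5q → q* = 100, p* = 131.
At q = 43: demand price = 206 − 0.75·43 = 173.75; supply price = 81 + 0.5·43 = 102.5.
Δq = 100 − 43 = 57; wedge = 173.75 − 102.5 = 71.25.
Welfare loss = ½ × 57 × 71.25 = 2030.625.

2030.625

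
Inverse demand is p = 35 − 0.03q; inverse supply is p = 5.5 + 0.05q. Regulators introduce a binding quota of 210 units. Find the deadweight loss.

Competitive equilibrium: 35 − 0.03q = 5.5 + 0.05q → q* = 368.75, p* = 23.9375.
At q = 210: demand price = 35 − 0.03·210 = 28.7; supply price = 5.5 + 0.05·210 = 16.
Δq = 368.75 − 210 = 158.75; wedge = 28.7 − 16 = 12.7.
Deadweight loss = ½ × 158.75 × 12.7 = 1008.06.

1008.06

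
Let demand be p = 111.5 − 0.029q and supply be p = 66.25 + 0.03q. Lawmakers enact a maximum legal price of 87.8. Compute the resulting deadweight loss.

Competitive equilibrium: 111.5 − 0.029q = 66.25 + 0.03q → q* = 766.9492, p* = 89.2585.
At the ceiling p = 87.8, quantity supplied = (87.8 − 66.25)/0.03 = 718.3333.
Willingness to pay at q' = 718.3333: 111.5 − 0.029·718.3333 = 90.6683.
Δq = 766.9492 − 718.3333 = 48.6159; wedge = 90.6683 − 87.8 = 2.8683.
Welfare loss = ½ × 48.6159 × 2.8683 = 69.72.

69.72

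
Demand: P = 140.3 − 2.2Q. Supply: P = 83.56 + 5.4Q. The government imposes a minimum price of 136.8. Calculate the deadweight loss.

131.15

Competitive equilibrium: 140.3 − 2.2Q = 83.56 + 5.4Q → Q* = 7.4658, P* = 123.8753.
At the floor P = 136.8, quantity demanded = (140.3 − 136.8)/2.2 = 1.5909.
Sellers' marginal cost at Q' = 1.5909: 83.56 + 5.4·1.5909 = 92.1509.
ΔQ = 7.4658 − 1.5909 = 5.8749; wedge = 136.8 − 92.1509 = 44.6491.
Welfare loss = ½ × 5.8749 × 44.6491 = 131.15.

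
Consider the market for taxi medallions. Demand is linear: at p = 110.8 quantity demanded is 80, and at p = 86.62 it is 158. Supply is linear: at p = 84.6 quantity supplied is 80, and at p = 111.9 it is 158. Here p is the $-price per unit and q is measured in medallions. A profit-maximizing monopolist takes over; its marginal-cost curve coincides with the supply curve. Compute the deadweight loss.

$482.90

Demand slope = (86.62 − 110.8)/(158 − 80) = −0.31, so p = 135.6 − 0.31q.
Supply slope = (111.9 − 84.6)/(158 − 80) = 0.35, so p = 56.6 + 0.35q.
Competitive equilibrium: 135.6 − 0.31q = 56.6 + 0.35q → q* = 119.697, p* = 98.4939.
Marginal revenue: MR = 135.6 − 0.62q. Set MR = MC: 135.6 − 0.62q = 56.6 + 0.35q → q_m = 81.4433.
Price p_m = 135.6 − 0.31·81.4433 = 110.3526; MC(q_m) = 56.6 + 0.35·81.4433 = 85.1052.
Competitive q* = 119.697, so Δq = 38.2537; wedge = 110.3526 − 85.1052 = 25.2474.
Deadweight loss = ½ × 38.2537 × 25.2474 = $482.90.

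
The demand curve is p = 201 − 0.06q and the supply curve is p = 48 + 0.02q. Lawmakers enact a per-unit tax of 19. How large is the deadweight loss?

2256.25

Competitive equilibrium: 201 − 0.06q = 48 + 0.02q → q* = 1912.5, p* = 86.25.
With the tax, the buyer price exceeds the seller price by 19: (201 − 0.06q) − (48 + 0.02q) = 19 → q' = 1675.
Δq = 1912.5 − 1675 = 237.5; the wedge equals the tax, 19.
The triangle = ½ × 237.5 × 19 = 2256.25.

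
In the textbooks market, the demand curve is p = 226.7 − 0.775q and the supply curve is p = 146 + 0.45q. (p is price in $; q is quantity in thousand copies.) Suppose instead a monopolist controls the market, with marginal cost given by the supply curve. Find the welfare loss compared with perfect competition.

$399.14 thousand

Competitive equilibrium: 226.7 − 0.775q = 146 + 0.45q → q* = 65.8776, p* = 175.6449.
Marginal revenue: MR = 226.7 − 1.55q. Set MR = MC: 226.7 − 1.55q = 146 + 0.45q → q_m = 40.35.
Price p_m = 226.7 − 0.775·40.35 = 195.4288; MC(q_m) = 146 + 0.45·40.35 = 164.1575.
Competitive q* = 65.8776, so Δq = 25.5276; wedge = 195.4288 − 164.1575 = 31.2713.
The triangle = ½ × 25.5276 × 31.2713 = $399.14 thousand.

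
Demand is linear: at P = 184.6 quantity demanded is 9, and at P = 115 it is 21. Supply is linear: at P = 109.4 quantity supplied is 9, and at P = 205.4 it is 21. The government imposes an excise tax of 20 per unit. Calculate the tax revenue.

260

Demand slope = (115 − 184.6)/(21 − 9) = −5.8, so P = 236.8 − 5.8Q.
Supply slope = (205.4 − 109.4)/(21 − 9) = 8, so P = 37.4 + 8Q.
Competitive equilibrium: 236.8 − 5.8Q = 37.4 + 8Q → Q* = 14.4493, P* = 152.9942.
With the tax, the buyer price exceeds the seller price by 20: (236.8 − 5.8Q) − (37.4 + 8Q) = 20 → Q' = 13.
Tax revenue = 20 × 13 = 260.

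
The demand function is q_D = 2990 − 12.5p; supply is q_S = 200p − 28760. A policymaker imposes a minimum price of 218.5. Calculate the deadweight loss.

31696.93

In inverse form: demand p = 239.2 − 0.08q, supply p = 143.8 + 0.005q.
Competitive equilibrium: 239.2 − 0.08q = 143.8 + 0.005q → q* = 1122.35294, p* = 149.41176.
At the floor p = 218.5, quantity demanded = (239.2 − 218.5)/0.08 = 258.75.
Sellers' marginal cost at q' = 258.75: 143.8 + 0.005·258.75 = 145.09375.
Δq = 1122.35294 − 258.75 = 863.60294; wedge = 218.5 − 145.09375 = 73.40625.
Welfare loss = ½ × 863.60294 × 73.40625 = 31696.93.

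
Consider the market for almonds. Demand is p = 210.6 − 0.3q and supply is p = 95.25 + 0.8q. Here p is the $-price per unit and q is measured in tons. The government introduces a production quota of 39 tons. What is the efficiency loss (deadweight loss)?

Competitive equilibrium: 210.6 − 0.3q = 95.25 + 0.8q → q* = 104.8636, p* = 179.1409.
At q = 39: demand price = 210.6 − 0.3·39 = 198.9; supply price = 95.25 + 0.8·39 = 126.45.
Δq = 104.8636 − 39 = 65.8636; wedge = 198.9 − 126.45 = 72.45.
Deadweight loss = ½ × 65.8636 × 72.45 = $2385.91.

$2385.91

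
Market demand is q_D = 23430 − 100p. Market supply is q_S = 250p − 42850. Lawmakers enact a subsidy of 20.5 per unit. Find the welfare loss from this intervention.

In inverse form: demand p = 234.3 − 0.01q, supply p = 171.4 + 0.004q.
Competitive equilibrium: 234.3 − 0.01q = 171.4 + 0.004q → q* = 4492.8571, p* = 189.3714.
The subsidy lowers effective supply by 20.5: p = 150.9 + 0.004q.
New quantity: 234.3 − 0.01q = 150.9 + 0.004q → q' = 5957.1429.
Overproduction Δq = 5957.1429 − 4492.8571 = 1464.2858; wedge = subsidy = 20.5.
Welfare loss = ½ × 1464.2858 × 20.5 = 15008.93.

15008.93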